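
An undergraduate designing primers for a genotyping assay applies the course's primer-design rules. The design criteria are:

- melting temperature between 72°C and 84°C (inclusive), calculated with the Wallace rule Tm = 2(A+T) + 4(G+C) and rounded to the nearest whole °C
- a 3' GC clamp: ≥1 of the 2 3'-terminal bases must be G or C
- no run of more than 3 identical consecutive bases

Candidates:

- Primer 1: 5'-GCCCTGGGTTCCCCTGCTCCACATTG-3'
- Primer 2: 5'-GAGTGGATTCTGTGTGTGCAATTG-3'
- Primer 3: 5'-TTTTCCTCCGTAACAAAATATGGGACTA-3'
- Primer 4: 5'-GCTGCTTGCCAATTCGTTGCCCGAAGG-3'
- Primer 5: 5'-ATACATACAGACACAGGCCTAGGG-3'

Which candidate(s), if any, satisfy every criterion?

Primer 1 (26 nt, A=2 T=7 G=6 C=11): Tm = 2·9 + 4·17 = 86°C, outside 72–84°C ✗; 3' end TG has 1 G/C ✓; longest run = 4, exceeds 3 ✗ — fails.
Primer 2 (24 nt, A=4 T=9 G=9 C=2): Tm = 2·13 + 4·11 = 70°C, outside 72–84°C ✗; 3' end TG has 1 G/C ✓; longest run = 2 ✓ — fails.
Primer 3 (28 nt, A=9 T=9 G=4 C=6): Tm = 2·18 + 4·10 = 76°C ✓; 3' end TA has 0 G/C, need ≥1 ✗; longest run = 4, exceeds 3 ✗ — fails.
Primer 4 (27 nt, A=4 T=7 G=8 C=8): Tm = 2·11 + 4·16 = 86°C, outside 72–84°C ✗; 3' end GG has 2 G/C ✓; longest run = 3 ✓ — fails.
Primer 5 (24 nt, A=9 T=3 G=6 C=6): Tm = 2·12 + 4·12 = 72°C ✓; 3' end GG has 2 G/C ✓; longest run = 3 ✓ — passes.

Primer 5 only.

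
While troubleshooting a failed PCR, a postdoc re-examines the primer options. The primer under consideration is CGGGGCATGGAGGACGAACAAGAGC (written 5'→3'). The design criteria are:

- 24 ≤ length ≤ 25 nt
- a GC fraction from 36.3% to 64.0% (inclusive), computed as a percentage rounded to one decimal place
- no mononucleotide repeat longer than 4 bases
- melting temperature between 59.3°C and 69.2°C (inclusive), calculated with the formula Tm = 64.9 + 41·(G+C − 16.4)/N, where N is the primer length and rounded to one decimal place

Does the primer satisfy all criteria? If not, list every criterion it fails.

Meets all criteria.

Base counts: A=8, T=1, G=11, C=5 (length 25).
length: length 25 ✓
GC content: GC 16/25 = 64.0% ✓
homopolymer run: longest run = 4 ✓
Tm: Tm = 64.9 + 41·(16 − 16.4)/25 = 64.2°C ✓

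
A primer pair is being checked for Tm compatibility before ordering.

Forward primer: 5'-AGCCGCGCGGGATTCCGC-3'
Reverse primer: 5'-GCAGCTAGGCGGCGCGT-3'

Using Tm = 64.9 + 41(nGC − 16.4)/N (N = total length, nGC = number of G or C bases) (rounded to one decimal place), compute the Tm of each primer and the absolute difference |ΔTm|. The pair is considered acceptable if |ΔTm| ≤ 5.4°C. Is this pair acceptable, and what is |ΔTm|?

Forward: G+C = 14, N = 18 → Tm = 64.9 + 41·(14 − 16.4)/18 = 59.4°C.
Reverse: G+C = 13, N = 17 → Tm = 64.9 + 41·(13 − 16.4)/17 = 56.7°C.
|ΔTm| = |59.4 − 56.7| = 2.7°C, ≤ 5.4°C.

|ΔTm| = 2.7°C; the pair is acceptable.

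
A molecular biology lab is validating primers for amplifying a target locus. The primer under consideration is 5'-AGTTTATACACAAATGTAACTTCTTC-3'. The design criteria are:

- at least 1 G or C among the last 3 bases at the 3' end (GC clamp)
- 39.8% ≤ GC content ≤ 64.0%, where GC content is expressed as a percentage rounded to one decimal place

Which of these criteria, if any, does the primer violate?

Fails: GC content.

Base counts: A=9, T=10, G=2, C=5 (length 26).
GC clamp: 3' end TTC has 1 G/C ✓
GC content: GC 7/26 = 26.9%, outside 39.8–64.0% ✗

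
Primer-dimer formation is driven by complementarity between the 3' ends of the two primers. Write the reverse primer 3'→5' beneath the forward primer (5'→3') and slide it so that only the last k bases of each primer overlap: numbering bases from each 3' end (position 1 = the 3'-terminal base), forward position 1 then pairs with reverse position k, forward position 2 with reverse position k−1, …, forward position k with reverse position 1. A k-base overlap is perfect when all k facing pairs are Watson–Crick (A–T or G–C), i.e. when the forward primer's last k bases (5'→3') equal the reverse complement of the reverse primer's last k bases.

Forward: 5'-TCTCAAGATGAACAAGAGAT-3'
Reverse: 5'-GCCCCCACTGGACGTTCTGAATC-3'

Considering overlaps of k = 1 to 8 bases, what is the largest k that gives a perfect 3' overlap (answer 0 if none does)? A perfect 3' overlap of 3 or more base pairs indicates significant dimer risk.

Last 8 bases (5'→3') — forward …CAAGAGAT, reverse …TCTGAATC.
Reverse complement of the reverse primer's last 8 bases: GATTCAGA; its first k bases are the reverse complement of the reverse primer's last k bases, so a perfect k-base overlap needs the forward primer's last k bases to equal them.
Comparing (forward last k vs required): k=1: T vs G ✗; k=2: AT vs GA ✗; k=3: GAT vs GAT ✓; k=4: AGAT vs GATT ✗; k=5: GAGAT vs GATTC ✗; k=6: AGAGAT vs GATTCA ✗; k=7: AAGAGAT vs GATTCAG ✗; k=8: CAAGAGAT vs GATTCAGA ✗.
Only k = 3 is perfect, so the longest perfect 3' overlap is 3.

Longest perfect overlap: 3 complementary base pairs; significant dimer risk (threshold 3).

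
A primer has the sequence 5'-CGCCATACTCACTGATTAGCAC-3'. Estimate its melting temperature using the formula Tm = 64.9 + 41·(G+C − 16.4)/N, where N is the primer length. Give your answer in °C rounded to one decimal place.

Base counts: A=6, T=5, G=3, C=8; G+C = 11, N = 22.
Tm = 64.9 + 41·(11 − 16.4)/22 = 64.9 + -221.40/22 = 54.8°C.

54.8°C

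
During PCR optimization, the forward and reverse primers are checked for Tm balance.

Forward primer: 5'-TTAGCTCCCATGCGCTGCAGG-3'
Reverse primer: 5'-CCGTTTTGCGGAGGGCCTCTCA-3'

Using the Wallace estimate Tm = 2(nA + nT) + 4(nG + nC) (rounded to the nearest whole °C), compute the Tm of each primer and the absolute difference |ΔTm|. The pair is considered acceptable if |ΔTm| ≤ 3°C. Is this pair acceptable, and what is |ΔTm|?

|ΔTm| = 4°C; the pair is not acceptable.

Forward: A=3 T=5 G=6 C=7 → Tm = 2·8 + 4·13 = 68°C.
Reverse: A=2 T=6 G=7 C=7 → Tm = 2·8 + 4·14 = 72°C.
|ΔTm| = |68 − 72| = 4°C, > 3°C.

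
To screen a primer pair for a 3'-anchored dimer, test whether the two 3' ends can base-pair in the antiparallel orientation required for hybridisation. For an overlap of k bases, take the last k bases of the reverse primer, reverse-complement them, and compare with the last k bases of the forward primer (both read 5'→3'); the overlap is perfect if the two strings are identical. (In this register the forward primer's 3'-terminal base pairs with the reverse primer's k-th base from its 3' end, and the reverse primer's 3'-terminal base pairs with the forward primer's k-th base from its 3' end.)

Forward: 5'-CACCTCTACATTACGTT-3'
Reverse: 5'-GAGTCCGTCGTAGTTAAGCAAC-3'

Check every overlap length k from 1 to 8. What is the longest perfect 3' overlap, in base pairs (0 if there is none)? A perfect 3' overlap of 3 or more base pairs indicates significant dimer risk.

Longest perfect overlap: 3 complementary base pairs; significant dimer risk (threshold 3).

Last 8 bases (5'→3') — forward …ATTACGTT, reverse …TAAGCAAC.
Reverse complement of the reverse primer's last 8 bases: GTTGCTTA; its first k bases are the reverse complement of the reverse primer's last k bases, so a perfect k-base overlap needs the forward primer's last k bases to equal them.
Comparing (forward last k vs required): k=1: T vs G ✗; k=2: TT vs GT ✗; k=3: GTT vs GTT ✓; k=4: CGTT vs GTTG ✗; k=5: ACGTT vs GTTGC ✗; k=6: TACGTT vs GTTGCT ✗; k=7: TTACGTT vs GTTGCTT ✗; k=8: ATTACGTT vs GTTGCTTA ✗.
Only k = 3 is perfect, so the longest perfect 3' overlap is 3.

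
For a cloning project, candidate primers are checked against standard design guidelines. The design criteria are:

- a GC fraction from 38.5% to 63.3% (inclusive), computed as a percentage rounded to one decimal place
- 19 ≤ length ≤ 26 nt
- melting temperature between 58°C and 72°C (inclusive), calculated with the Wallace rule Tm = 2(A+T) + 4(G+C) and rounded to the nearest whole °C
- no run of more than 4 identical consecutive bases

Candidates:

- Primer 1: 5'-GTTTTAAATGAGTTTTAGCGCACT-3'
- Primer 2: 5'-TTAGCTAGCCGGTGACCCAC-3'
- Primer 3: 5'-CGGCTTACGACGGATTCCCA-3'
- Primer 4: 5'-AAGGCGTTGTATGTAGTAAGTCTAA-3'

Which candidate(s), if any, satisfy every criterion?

Primer 2 and Primer 3.

Primer 1 (24 nt, A=6 T=10 G=5 C=3): GC 8/24 = 33.3%, outside 38.5–63.3% ✗; length 24 ✓; Tm = 2·16 + 4·8 = 64°C ✓; longest run = 4 ✓ — fails.
Primer 2 (20 nt, A=4 T=4 G=5 C=7): GC 12/20 = 60.0% ✓; length 20 ✓; Tm = 2·8 + 4·12 = 64°C ✓; longest run = 3 ✓ — passes.
Primer 3 (20 nt, A=4 T=4 G=5 C=7): GC 12/20 = 60.0% ✓; length 20 ✓; Tm = 2·8 + 4·12 = 64°C ✓; longest run = 3 ✓ — passes.
Primer 4 (25 nt, A=8 T=8 G=7 C=2): GC 9/25 = 36.0%, outside 38.5–63.3% ✗; length 25 ✓; Tm = 2·16 + 4·9 = 68°C ✓; longest run = 2 ✓ — fails.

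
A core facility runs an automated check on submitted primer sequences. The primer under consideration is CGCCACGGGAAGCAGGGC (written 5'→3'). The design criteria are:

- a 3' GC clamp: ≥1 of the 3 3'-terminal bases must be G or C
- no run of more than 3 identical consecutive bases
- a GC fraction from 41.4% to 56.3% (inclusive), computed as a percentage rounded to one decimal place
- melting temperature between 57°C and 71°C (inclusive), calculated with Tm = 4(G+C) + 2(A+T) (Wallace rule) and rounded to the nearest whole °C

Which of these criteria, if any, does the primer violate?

Base counts: A=4, T=0, G=8, C=6 (length 18).
GC clamp: 3' end GGC has 3 G/C ✓
homopolymer run: longest run = 3 ✓
GC content: GC 14/18 = 77.8%, outside 41.4–56.3% ✗
Tm: Tm = 2·4 + 4·14 = 64°C ✓

Fails: GC content.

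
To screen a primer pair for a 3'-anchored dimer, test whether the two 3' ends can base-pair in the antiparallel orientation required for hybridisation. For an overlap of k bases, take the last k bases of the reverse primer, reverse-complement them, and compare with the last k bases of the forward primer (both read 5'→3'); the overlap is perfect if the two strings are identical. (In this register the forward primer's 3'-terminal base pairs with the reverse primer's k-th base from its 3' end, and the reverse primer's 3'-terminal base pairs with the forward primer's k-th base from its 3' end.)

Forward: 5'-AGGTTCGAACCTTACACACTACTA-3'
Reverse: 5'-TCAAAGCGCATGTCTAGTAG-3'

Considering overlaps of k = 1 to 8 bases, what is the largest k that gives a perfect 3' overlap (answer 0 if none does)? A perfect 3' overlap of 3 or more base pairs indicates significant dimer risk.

Longest perfect overlap: 6 complementary base pairs; significant dimer risk (threshold 3).

Last 8 bases (5'→3') — forward …CACTACTA, reverse …TCTAGTAG.
Reverse complement of the reverse primer's last 8 bases: CTACTAGA; its first k bases are the reverse complement of the reverse primer's last k bases, so a perfect k-base overlap needs the forward primer's last k bases to equal them.
Comparing (forward last k vs required): k=1: A vs C ✗; k=2: TA vs CT ✗; k=3: CTA vs CTA ✓; k=4: ACTA vs CTAC ✗; k=5: TACTA vs CTACT ✗; k=6: CTACTA vs CTACTA ✓; k=7: ACTACTA vs CTACTAG ✗; k=8: CACTACTA vs CTACTAGA ✗.
Perfect overlaps at k = 3, 6; the largest is 6.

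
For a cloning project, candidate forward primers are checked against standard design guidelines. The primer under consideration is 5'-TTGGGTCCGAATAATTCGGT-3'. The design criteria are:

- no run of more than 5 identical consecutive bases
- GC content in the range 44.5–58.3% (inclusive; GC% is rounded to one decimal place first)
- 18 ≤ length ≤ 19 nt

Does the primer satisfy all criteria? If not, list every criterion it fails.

Base counts: A=4, T=7, G=6, C=3 (length 20).
homopolymer run: longest run = 3 ✓
GC content: GC 9/20 = 45.0% ✓
length: length 20, outside 18–19 ✗

Fails: length.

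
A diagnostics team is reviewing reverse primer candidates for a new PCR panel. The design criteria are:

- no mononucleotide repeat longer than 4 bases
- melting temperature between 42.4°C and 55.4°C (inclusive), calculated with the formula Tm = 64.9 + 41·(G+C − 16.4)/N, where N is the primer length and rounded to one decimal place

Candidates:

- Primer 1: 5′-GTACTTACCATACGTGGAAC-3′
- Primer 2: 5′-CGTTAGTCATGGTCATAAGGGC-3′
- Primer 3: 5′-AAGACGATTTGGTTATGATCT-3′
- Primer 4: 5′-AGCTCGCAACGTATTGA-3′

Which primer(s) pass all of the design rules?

Primer 1, Primer 2, Primer 3 and Primer 4.

Primer 1 (20 nt, A=6 T=5 G=4 C=5): longest run = 2 ✓; Tm = 64.9 + 41·(9 − 16.4)/20 = 49.7°C ✓ — passes.
Primer 2 (22 nt, A=5 T=6 G=7 C=4): longest run = 3 ✓; Tm = 64.9 + 41·(11 − 16.4)/22 = 54.8°C ✓ — passes.
Primer 3 (21 nt, A=6 T=8 G=5 C=2): longest run = 3 ✓; Tm = 64.9 + 41·(7 − 16.4)/21 = 46.5°C ✓ — passes.
Primer 4 (17 nt, A=5 T=4 G=4 C=4): longest run = 2 ✓; Tm = 64.9 + 41·(8 − 16.4)/17 = 44.6°C ✓ — passes.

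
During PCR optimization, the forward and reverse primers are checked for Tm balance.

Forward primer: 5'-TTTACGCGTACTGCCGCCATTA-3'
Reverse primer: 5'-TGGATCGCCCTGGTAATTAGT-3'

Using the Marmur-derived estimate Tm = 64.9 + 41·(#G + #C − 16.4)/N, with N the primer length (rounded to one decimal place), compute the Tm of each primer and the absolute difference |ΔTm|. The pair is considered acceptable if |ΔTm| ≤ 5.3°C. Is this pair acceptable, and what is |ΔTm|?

Forward: G+C = 11, N = 22 → Tm = 64.9 + 41·(11 − 16.4)/22 = 54.8°C.
Reverse: G+C = 10, N = 21 → Tm = 64.9 + 41·(10 − 16.4)/21 = 52.4°C.
|ΔTm| = |54.8 − 52.4| = 2.4°C, ≤ 5.3°C.

|ΔTm| = 2.4°C; the pair is acceptable.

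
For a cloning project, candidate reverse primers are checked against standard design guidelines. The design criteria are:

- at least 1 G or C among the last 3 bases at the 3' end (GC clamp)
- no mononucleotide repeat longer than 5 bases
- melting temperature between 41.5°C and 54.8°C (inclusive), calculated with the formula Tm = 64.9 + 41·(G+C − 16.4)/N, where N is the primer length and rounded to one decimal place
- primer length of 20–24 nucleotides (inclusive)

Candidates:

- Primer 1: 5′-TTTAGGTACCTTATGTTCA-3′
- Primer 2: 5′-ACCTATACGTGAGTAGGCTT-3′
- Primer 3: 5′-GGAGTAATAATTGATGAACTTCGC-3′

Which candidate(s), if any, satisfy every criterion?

Primer 2 and Primer 3.

Primer 1 (19 nt, A=4 T=9 G=3 C=3): 3' end TCA has 1 G/C ✓; longest run = 3 ✓; Tm = 64.9 + 41·(6 − 16.4)/19 = 42.5°C ✓; length 19, outside 20–24 ✗ — fails.
Primer 2 (20 nt, A=5 T=6 G=5 C=4): 3' end CTT has 1 G/C ✓; longest run = 2 ✓; Tm = 64.9 + 41·(9 − 16.4)/20 = 49.7°C ✓; length 20 ✓ — passes.
Primer 3 (24 nt, A=8 T=7 G=6 C=3): 3' end CGC has 3 G/C ✓; longest run = 2 ✓; Tm = 64.9 + 41·(9 − 16.4)/24 = 52.3°C ✓; length 24 ✓ — passes.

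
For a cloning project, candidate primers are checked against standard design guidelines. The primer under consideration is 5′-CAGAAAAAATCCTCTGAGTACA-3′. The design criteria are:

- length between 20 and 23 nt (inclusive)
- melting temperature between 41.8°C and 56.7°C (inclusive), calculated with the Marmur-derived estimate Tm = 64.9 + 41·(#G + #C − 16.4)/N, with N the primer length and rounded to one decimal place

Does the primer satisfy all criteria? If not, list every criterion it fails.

Meets all criteria.

Base counts: A=10, T=4, G=3, C=5 (length 22).
length: length 22 ✓
Tm: Tm = 64.9 + 41·(8 − 16.4)/22 = 49.2°C ✓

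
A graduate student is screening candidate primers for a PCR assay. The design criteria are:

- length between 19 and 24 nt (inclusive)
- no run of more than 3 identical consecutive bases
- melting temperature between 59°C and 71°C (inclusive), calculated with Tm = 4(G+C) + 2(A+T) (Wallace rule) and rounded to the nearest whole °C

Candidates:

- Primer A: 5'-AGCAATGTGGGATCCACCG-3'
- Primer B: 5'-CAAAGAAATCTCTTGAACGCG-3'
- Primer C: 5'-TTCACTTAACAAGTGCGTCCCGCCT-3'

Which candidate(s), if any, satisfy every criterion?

Primer A (19 nt, A=5 T=3 G=6 C=5): length 19 ✓; longest run = 3 ✓; Tm = 2·8 + 4·11 = 60°C ✓ — passes.
Primer B (21 nt, A=8 T=4 G=4 C=5): length 21 ✓; longest run = 3 ✓; Tm = 2·12 + 4·9 = 60°C ✓ — passes.
Primer C (25 nt, A=5 T=7 G=4 C=9): length 25, outside 19–24 ✗; longest run = 3 ✓; Tm = 2·12 + 4·13 = 76°C, outside 59–71°C ✗ — fails.

Primer A and Primer B.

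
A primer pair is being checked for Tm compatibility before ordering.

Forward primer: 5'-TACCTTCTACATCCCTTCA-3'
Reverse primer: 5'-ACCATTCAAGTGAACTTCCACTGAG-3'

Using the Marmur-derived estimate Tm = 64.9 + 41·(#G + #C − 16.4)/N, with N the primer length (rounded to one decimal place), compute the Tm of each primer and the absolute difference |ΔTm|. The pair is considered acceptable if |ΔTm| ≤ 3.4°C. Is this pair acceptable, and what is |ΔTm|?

Forward: G+C = 8, N = 19 → Tm = 64.9 + 41·(8 − 16.4)/19 = 46.8°C.
Reverse: G+C = 11, N = 25 → Tm = 64.9 + 41·(11 − 16.4)/25 = 56.0°C.
|ΔTm| = |46.8 − 56.0| = 9.2°C, > 3.4°C.

|ΔTm| = 9.2°C; the pair is not acceptable.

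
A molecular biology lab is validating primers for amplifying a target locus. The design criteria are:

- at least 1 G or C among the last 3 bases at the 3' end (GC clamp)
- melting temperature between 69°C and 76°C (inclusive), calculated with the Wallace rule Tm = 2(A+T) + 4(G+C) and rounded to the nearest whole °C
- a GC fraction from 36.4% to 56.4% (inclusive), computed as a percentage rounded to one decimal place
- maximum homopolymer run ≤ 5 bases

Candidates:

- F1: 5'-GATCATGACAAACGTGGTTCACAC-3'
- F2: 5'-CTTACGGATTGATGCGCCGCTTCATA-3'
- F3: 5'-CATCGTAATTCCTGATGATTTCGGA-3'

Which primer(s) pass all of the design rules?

F1 and F3.

F1 (24 nt, A=8 T=5 G=5 C=6): 3' end CAC has 2 G/C ✓; Tm = 2·13 + 4·11 = 70°C ✓; GC 11/24 = 45.8% ✓; longest run = 3 ✓ — passes.
F2 (26 nt, A=5 T=8 G=6 C=7): 3' end ATA has 0 G/C, need ≥1 ✗; Tm = 2·13 + 4·13 = 78°C, outside 69–76°C ✗; GC 13/26 = 50.0% ✓; longest run = 2 ✓ — fails.
F3 (25 nt, A=6 T=9 G=5 C=5): 3' end GGA has 2 G/C ✓; Tm = 2·15 + 4·10 = 70°C ✓; GC 10/25 = 40.0% ✓; longest run = 3 ✓ — passes.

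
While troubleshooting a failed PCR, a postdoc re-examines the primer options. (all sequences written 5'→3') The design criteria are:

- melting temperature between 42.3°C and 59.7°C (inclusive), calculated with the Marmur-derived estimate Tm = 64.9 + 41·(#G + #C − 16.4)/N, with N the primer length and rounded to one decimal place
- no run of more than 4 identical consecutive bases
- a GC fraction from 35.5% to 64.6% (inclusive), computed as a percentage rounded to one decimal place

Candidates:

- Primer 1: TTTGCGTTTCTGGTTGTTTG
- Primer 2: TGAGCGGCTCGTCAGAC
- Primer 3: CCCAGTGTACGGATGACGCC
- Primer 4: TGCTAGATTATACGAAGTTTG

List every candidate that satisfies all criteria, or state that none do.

Primer 1 only.

Primer 1 (20 nt, A=0 T=12 G=6 C=2): Tm = 64.9 + 41·(8 − 16.4)/20 = 47.7°C ✓; longest run = 3 ✓; GC 8/20 = 40.0% ✓ — passes.
Primer 2 (17 nt, A=3 T=3 G=6 C=5): Tm = 64.9 + 41·(11 − 16.4)/17 = 51.9°C ✓; longest run = 2 ✓; GC 11/17 = 64.7%, outside 35.5–64.6% ✗ — fails.
Primer 3 (20 nt, A=4 T=3 G=6 C=7): Tm = 64.9 + 41·(13 − 16.4)/20 = 57.9°C ✓; longest run = 3 ✓; GC 13/20 = 65.0%, outside 35.5–64.6% ✗ — fails.
Primer 4 (21 nt, A=6 T=8 G=5 C=2): Tm = 64.9 + 41·(7 − 16.4)/21 = 46.5°C ✓; longest run = 3 ✓; GC 7/21 = 33.3%, outside 35.5–64.6% ✗ — fails.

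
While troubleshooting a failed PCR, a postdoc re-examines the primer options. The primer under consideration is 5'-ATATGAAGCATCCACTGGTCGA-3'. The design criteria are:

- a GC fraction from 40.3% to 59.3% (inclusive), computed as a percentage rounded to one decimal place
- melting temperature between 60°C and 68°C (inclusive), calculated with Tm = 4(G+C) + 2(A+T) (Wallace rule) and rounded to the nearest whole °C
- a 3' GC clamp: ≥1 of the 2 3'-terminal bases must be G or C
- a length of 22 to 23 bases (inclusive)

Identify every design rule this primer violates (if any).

Base counts: A=7, T=5, G=5, C=5 (length 22).
GC content: GC 10/22 = 45.5% ✓
Tm: Tm = 2·12 + 4·10 = 64°C ✓
GC clamp: 3' end GA has 1 G/C ✓
length: length 22 ✓

Meets all criteria.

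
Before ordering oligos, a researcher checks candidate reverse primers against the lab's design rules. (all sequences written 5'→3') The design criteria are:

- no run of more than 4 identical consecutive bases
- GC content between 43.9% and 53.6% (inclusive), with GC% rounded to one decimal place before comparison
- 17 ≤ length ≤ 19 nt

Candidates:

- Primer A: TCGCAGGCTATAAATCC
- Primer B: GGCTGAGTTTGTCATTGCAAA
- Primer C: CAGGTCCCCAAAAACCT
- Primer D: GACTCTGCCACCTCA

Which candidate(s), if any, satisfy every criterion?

Primer A only.

Primer A (17 nt, A=5 T=4 G=3 C=5): longest run = 3 ✓; GC 8/17 = 47.1% ✓; length 17 ✓ — passes.
Primer B (21 nt, A=5 T=7 G=6 C=3): longest run = 3 ✓; GC 9/21 = 42.9%, outside 43.9–53.6% ✗; length 21, outside 17–19 ✗ — fails.
Primer C (17 nt, A=6 T=2 G=2 C=7): longest run = 5, exceeds 4 ✗; GC 9/17 = 52.9% ✓; length 17 ✓ — fails.
Primer D (15 nt, A=3 T=3 G=2 C=7): longest run = 2 ✓; GC 9/15 = 60.0%, outside 43.9–53.6% ✗; length 15, outside 17–19 ✗ — fails.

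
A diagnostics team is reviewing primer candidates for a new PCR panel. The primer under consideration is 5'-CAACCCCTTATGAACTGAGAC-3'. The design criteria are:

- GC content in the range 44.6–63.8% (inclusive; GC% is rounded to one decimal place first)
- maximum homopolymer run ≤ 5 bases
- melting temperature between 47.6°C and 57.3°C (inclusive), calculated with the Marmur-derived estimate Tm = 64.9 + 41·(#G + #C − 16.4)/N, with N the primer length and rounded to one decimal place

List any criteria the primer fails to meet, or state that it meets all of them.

Meets all criteria.

Base counts: A=7, T=4, G=3, C=7 (length 21).
GC content: GC 10/21 = 47.6% ✓
homopolymer run: longest run = 4 ✓
Tm: Tm = 64.9 + 41·(10 − 16.4)/21 = 52.4°C ✓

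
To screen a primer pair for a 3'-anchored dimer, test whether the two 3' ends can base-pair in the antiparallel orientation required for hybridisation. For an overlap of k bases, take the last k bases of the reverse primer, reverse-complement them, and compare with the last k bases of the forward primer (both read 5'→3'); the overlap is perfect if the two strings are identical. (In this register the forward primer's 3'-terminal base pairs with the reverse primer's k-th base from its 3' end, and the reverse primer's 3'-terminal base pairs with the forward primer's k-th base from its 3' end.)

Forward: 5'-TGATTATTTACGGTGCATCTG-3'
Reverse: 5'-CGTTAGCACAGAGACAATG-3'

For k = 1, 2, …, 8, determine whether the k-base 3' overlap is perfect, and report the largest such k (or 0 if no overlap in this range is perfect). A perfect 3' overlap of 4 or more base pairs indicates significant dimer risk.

Last 8 bases (5'→3') — forward …TGCATCTG, reverse …AGACAATG.
Reverse complement of the reverse primer's last 8 bases: CATTGTCT; its first k bases are the reverse complement of the reverse primer's last k bases, so a perfect k-base overlap needs the forward primer's last k bases to equal them.
Comparing (forward last k vs required): k=1: G vs C ✗; k=2: TG vs CA ✗; k=3: CTG vs CAT ✗; k=4: TCTG vs CATT ✗; k=5: ATCTG vs CATTG ✗; k=6: CATCTG vs CATTGT ✗; k=7: GCATCTG vs CATTGTC ✗; k=8: TGCATCTG vs CATTGTCT ✗.
No overlap length from 1 to 8 is perfect, so the longest perfect 3' overlap is 0.

Longest perfect overlap: 0 complementary base pairs; below the dimer-risk threshold (threshold 4).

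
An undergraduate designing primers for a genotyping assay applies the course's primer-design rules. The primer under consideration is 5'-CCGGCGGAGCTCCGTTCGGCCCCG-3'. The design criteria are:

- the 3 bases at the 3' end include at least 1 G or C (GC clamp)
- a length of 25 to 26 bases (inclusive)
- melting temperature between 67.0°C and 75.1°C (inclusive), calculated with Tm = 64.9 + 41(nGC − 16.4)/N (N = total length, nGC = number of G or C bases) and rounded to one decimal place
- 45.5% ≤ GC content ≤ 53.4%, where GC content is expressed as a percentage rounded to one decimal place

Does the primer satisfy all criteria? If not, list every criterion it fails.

Fails: length, GC content.

Base counts: A=1, T=3, G=9, C=11 (length 24).
GC clamp: 3' end CCG has 3 G/C ✓
length: length 24, outside 25–26 ✗
Tm: Tm = 64.9 + 41·(20 − 16.4)/24 = 71.1°C ✓
GC content: GC 20/24 = 83.3%, outside 45.5–53.4% ✗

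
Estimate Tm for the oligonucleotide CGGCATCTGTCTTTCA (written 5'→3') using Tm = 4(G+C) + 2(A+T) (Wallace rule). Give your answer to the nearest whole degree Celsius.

Base counts: A=2, T=6, G=3, C=5 (length 16).
Tm = 2·(2+6) + 4·(3+5) = 2·8 + 4·8 = 16 + 32 = 48°C.

48°C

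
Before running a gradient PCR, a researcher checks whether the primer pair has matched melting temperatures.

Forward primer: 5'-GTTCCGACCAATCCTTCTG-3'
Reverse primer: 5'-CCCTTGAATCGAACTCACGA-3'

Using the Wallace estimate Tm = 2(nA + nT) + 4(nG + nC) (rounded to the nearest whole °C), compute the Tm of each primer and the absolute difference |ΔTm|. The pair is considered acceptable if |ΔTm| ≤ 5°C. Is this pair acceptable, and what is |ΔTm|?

Forward: A=3 T=6 G=3 C=7 → Tm = 2·9 + 4·10 = 58°C.
Reverse: A=6 T=4 G=3 C=7 → Tm = 2·10 + 4·10 = 60°C.
|ΔTm| = |58 − 60| = 2°C, ≤ 5°C.

|ΔTm| = 2°C; the pair is acceptable.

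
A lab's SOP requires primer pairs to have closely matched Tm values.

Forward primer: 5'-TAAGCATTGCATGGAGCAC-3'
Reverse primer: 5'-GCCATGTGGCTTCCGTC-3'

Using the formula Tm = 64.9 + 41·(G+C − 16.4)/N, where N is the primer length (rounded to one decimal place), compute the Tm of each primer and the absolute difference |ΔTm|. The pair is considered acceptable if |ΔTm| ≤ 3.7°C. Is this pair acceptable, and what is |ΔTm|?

Forward: G+C = 9, N = 19 → Tm = 64.9 + 41·(9 − 16.4)/19 = 48.9°C.
Reverse: G+C = 11, N = 17 → Tm = 64.9 + 41·(11 − 16.4)/17 = 51.9°C.
|ΔTm| = |48.9 − 51.9| = 3.0°C, ≤ 3.7°C.

|ΔTm| = 3.0°C; the pair is acceptable.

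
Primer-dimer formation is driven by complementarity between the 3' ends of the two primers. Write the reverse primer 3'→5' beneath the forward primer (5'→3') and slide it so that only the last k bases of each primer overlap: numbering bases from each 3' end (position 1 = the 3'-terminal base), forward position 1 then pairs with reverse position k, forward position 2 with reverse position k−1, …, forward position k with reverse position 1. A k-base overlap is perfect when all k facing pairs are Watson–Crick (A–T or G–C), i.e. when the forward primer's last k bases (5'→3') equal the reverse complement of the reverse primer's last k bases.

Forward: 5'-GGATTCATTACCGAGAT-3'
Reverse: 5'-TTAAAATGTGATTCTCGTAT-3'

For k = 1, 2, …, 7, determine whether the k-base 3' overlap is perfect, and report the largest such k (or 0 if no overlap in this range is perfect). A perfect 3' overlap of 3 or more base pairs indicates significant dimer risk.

Last 7 bases (5'→3') — forward …CCGAGAT, reverse …CTCGTAT.
Reverse complement of the reverse primer's last 7 bases: ATACGAG; its first k bases are the reverse complement of the reverse primer's last k bases, so a perfect k-base overlap needs the forward primer's last k bases to equal them.
Comparing (forward last k vs required): k=1: T vs A ✗; k=2: AT vs AT ✓; k=3: GAT vs ATA ✗; k=4: AGAT vs ATAC ✗; k=5: GAGAT vs ATACG ✗; k=6: CGAGAT vs ATACGA ✗; k=7: CCGAGAT vs ATACGAG ✗.
Only k = 2 is perfect, so the longest perfect 3' overlap is 2.

Longest perfect overlap: 2 complementary base pairs; below the dimer-risk threshold (threshold 3).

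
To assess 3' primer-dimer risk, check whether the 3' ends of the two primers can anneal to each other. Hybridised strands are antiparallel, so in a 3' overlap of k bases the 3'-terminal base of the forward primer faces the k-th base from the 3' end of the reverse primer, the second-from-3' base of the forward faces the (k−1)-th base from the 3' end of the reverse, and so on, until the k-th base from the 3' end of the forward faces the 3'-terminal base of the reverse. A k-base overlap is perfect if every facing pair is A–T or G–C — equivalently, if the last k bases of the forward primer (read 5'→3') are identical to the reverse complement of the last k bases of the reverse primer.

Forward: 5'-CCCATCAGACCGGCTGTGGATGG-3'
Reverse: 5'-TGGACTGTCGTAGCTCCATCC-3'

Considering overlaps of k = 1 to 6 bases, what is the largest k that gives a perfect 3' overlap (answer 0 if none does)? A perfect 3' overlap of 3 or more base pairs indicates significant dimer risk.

Longest perfect overlap: 6 complementary base pairs; significant dimer risk (threshold 3).

Last 6 bases (5'→3') — forward …GGATGG, reverse …CCATCC.
Reverse complement of the reverse primer's last 6 bases: GGATGG; its first k bases are the reverse complement of the reverse primer's last k bases, so a perfect k-base overlap needs the forward primer's last k bases to equal them.
Comparing (forward last k vs required): k=1: G vs G ✓; k=2: GG vs GG ✓; k=3: TGG vs GGA ✗; k=4: ATGG vs GGAT ✗; k=5: GATGG vs GGATG ✗; k=6: GGATGG vs GGATGG ✓.
Perfect overlaps at k = 1, 2, 6; the largest is 6.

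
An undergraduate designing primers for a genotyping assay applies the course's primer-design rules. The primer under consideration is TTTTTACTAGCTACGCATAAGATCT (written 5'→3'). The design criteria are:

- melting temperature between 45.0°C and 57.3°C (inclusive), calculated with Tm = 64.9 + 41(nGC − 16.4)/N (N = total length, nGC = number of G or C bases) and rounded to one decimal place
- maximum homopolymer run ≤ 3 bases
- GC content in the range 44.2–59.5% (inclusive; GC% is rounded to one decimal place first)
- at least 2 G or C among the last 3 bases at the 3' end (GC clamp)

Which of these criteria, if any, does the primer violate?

Fails: homopolymer run, GC content, GC clamp.

Base counts: A=7, T=10, G=3, C=5 (length 25).
Tm: Tm = 64.9 + 41·(8 − 16.4)/25 = 51.1°C ✓
homopolymer run: longest run = 5, exceeds 3 ✗
GC content: GC 8/25 = 32.0%, outside 44.2–59.5% ✗
GC clamp: 3' end TCT has 1 G/C, need ≥2 ✗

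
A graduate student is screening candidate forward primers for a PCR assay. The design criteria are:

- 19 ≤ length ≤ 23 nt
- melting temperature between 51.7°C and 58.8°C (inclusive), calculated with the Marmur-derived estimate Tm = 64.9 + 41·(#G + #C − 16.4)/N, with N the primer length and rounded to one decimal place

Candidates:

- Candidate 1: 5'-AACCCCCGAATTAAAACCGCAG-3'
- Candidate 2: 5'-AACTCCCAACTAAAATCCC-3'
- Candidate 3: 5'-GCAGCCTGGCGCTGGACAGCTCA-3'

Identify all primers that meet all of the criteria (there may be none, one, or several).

Candidate 1 only.

Candidate 1 (22 nt, A=9 T=2 G=3 C=8): length 22 ✓; Tm = 64.9 + 41·(11 − 16.4)/22 = 54.8°C ✓ — passes.
Candidate 2 (19 nt, A=8 T=3 G=0 C=8): length 19 ✓; Tm = 64.9 + 41·(8 − 16.4)/19 = 46.8°C, outside 51.7–58.8°C ✗ — fails.
Candidate 3 (23 nt, A=4 T=3 G=8 C=8): length 23 ✓; Tm = 64.9 + 41·(16 − 16.4)/23 = 64.2°C, outside 51.7–58.8°C ✗ — fails.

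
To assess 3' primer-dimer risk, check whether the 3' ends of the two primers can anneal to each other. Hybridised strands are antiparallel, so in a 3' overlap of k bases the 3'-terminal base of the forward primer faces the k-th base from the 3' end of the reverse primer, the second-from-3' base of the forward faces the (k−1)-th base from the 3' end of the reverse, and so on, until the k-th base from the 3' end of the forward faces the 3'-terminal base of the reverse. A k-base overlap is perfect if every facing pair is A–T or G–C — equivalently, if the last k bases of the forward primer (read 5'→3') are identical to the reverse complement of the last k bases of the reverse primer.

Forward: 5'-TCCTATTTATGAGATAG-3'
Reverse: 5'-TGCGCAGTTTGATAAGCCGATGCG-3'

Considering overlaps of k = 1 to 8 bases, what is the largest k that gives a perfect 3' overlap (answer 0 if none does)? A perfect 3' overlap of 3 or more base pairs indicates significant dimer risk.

Longest perfect overlap: 0 complementary base pairs; below the dimer-risk threshold (threshold 3).

Last 8 bases (5'→3') — forward …TGAGATAG, reverse …CCGATGCG.
Reverse complement of the reverse primer's last 8 bases: CGCATCGG; its first k bases are the reverse complement of the reverse primer's last k bases, so a perfect k-base overlap needs the forward primer's last k bases to equal them.
Comparing (forward last k vs required): k=1: G vs C ✗; k=2: AG vs CG ✗; k=3: TAG vs CGC ✗; k=4: ATAG vs CGCA ✗; k=5: GATAG vs CGCAT ✗; k=6: AGATAG vs CGCATC ✗; k=7: GAGATAG vs CGCATCG ✗; k=8: TGAGATAG vs CGCATCGG ✗.
No overlap length from 1 to 8 is perfect, so the longest perfect 3' overlap is 0.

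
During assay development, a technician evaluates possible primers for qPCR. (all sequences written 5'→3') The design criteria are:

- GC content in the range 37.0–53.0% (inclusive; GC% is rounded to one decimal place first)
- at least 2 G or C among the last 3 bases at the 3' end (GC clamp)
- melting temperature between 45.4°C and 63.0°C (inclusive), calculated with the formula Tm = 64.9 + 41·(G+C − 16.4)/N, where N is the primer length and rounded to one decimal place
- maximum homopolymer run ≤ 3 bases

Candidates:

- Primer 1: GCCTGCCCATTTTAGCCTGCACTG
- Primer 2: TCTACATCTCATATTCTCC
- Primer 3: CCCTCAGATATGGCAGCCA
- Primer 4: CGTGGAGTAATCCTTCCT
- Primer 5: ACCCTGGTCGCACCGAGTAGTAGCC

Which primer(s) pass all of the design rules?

Primer 1 (24 nt, A=3 T=7 G=5 C=9): GC 14/24 = 58.3%, outside 37.0–53.0% ✗; 3' end CTG has 2 G/C ✓; Tm = 64.9 + 41·(14 − 16.4)/24 = 60.8°C ✓; longest run = 4, exceeds 3 ✗ — fails.
Primer 2 (19 nt, A=4 T=8 G=0 C=7): GC 7/19 = 36.8%, outside 37.0–53.0% ✗; 3' end TCC has 2 G/C ✓; Tm = 64.9 + 41·(7 − 16.4)/19 = 44.6°C, outside 45.4–63.0°C ✗; longest run = 2 ✓ — fails.
Primer 3 (19 nt, A=5 T=3 G=4 C=7): GC 11/19 = 57.9%, outside 37.0–53.0% ✗; 3' end CCA has 2 G/C ✓; Tm = 64.9 + 41·(11 − 16.4)/19 = 53.2°C ✓; longest run = 3 ✓ — fails.
Primer 4 (18 nt, A=3 T=6 G=4 C=5): GC 9/18 = 50.0% ✓; 3' end CCT has 2 G/C ✓; Tm = 64.9 + 41·(9 − 16.4)/18 = 48.0°C ✓; longest run = 2 ✓ — passes.
Primer 5 (25 nt, A=5 T=4 G=7 C=9): GC 16/25 = 64.0%, outside 37.0–53.0% ✗; 3' end GCC has 3 G/C ✓; Tm = 64.9 + 41·(16 − 16.4)/25 = 64.2°C, outside 45.4–63.0°C ✗; longest run = 3 ✓ — fails.

Primer 4 only.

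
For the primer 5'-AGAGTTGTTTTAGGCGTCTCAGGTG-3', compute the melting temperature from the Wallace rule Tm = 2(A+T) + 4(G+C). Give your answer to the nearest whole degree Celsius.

Base counts: A=4, T=9, G=9, C=3 (length 25).
Tm = 2·(4+9) + 4·(9+3) = 2·13 + 4·12 = 26 + 48 = 74°C.

74°C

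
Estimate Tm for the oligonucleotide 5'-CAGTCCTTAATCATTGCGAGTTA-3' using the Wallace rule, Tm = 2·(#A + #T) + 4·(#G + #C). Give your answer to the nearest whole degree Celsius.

64°C

Base counts: A=6, T=8, G=4, C=5 (length 23).
Tm = 2·(6+8) + 4·(4+5) = 2·14 + 4·9 = 28 + 36 = 64°C.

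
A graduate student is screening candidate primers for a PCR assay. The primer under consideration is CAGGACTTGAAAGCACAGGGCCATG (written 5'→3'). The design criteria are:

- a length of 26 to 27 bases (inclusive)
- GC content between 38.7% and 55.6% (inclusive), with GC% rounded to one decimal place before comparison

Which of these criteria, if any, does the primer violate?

Fails: length, GC content.

Base counts: A=8, T=3, G=8, C=6 (length 25).
length: length 25, outside 26–27 ✗
GC content: GC 14/25 = 56.0%, outside 38.7–55.6% ✗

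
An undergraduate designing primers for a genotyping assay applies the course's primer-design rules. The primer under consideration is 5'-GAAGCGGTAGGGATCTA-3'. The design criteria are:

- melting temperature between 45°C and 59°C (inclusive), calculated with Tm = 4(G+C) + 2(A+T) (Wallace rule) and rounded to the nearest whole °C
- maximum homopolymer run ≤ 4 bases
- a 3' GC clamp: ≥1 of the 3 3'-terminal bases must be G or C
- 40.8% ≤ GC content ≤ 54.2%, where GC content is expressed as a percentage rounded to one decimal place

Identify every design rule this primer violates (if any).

Base counts: A=5, T=3, G=7, C=2 (length 17).
Tm: Tm = 2·8 + 4·9 = 52°C ✓
homopolymer run: longest run = 3 ✓
GC clamp: 3' end CTA has 1 G/C ✓
GC content: GC 9/17 = 52.9% ✓

Meets all criteria.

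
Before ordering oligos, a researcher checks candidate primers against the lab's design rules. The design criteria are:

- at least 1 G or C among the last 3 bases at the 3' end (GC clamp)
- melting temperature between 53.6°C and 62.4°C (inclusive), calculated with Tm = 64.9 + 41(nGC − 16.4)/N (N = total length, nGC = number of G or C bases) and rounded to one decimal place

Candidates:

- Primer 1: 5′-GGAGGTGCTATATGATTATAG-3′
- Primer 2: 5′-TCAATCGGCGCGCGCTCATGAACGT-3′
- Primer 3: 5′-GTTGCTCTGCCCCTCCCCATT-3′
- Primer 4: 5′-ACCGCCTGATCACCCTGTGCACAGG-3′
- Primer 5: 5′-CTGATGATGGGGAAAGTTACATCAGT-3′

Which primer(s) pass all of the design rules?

Primer 1 (21 nt, A=6 T=7 G=7 C=1): 3' end TAG has 1 G/C ✓; Tm = 64.9 + 41·(8 − 16.4)/21 = 48.5°C, outside 53.6–62.4°C ✗ — fails.
Primer 2 (25 nt, A=5 T=5 G=7 C=8): 3' end CGT has 2 G/C ✓; Tm = 64.9 + 41·(15 − 16.4)/25 = 62.6°C, outside 53.6–62.4°C ✗ — fails.
Primer 3 (21 nt, A=1 T=7 G=3 C=10): 3' end ATT has 0 G/C, need ≥1 ✗; Tm = 64.9 + 41·(13 − 16.4)/21 = 58.3°C ✓ — fails.
Primer 4 (25 nt, A=5 T=4 G=6 C=10): 3' end AGG has 2 G/C ✓; Tm = 64.9 + 41·(16 − 16.4)/25 = 64.2°C, outside 53.6–62.4°C ✗ — fails.
Primer 5 (26 nt, A=8 T=7 G=8 C=3): 3' end AGT has 1 G/C ✓; Tm = 64.9 + 41·(11 − 16.4)/26 = 56.4°C ✓ — passes.

Primer 5 only.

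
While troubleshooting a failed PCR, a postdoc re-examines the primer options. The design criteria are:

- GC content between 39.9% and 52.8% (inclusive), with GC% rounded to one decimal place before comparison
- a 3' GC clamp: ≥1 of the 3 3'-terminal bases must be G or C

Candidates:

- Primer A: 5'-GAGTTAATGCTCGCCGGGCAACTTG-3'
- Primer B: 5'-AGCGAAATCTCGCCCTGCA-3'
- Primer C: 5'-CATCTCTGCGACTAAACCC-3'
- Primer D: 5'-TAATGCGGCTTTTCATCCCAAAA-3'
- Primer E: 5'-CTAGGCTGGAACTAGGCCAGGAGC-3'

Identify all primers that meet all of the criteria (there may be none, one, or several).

Primer A (25 nt, A=5 T=6 G=8 C=6): GC 14/25 = 56.0%, outside 39.9–52.8% ✗; 3' end TTG has 1 G/C ✓ — fails.
Primer B (19 nt, A=5 T=3 G=4 C=7): GC 11/19 = 57.9%, outside 39.9–52.8% ✗; 3' end GCA has 2 G/C ✓ — fails.
Primer C (19 nt, A=5 T=4 G=2 C=8): GC 10/19 = 52.6% ✓; 3' end CCC has 3 G/C ✓ — passes.
Primer D (23 nt, A=7 T=7 G=3 C=6): GC 9/23 = 39.1%, outside 39.9–52.8% ✗; 3' end AAA has 0 G/C, need ≥1 ✗ — fails.
Primer E (24 nt, A=6 T=3 G=9 C=6): GC 15/24 = 62.5%, outside 39.9–52.8% ✗; 3' end AGC has 2 G/C ✓ — fails.

Primer C only.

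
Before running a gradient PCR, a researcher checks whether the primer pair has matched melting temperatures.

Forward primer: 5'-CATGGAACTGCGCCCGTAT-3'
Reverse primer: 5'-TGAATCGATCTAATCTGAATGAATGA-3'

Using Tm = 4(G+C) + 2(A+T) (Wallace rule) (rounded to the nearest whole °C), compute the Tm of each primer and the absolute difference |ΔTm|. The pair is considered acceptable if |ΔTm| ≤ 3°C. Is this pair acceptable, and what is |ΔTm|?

|ΔTm| = 8°C; the pair is not acceptable.

Forward: A=4 T=4 G=5 C=6 → Tm = 2·8 + 4·11 = 60°C.
Reverse: A=10 T=8 G=5 C=3 → Tm = 2·18 + 4·8 = 68°C.
|ΔTm| = |60 − 68| = 8°C, > 3°C.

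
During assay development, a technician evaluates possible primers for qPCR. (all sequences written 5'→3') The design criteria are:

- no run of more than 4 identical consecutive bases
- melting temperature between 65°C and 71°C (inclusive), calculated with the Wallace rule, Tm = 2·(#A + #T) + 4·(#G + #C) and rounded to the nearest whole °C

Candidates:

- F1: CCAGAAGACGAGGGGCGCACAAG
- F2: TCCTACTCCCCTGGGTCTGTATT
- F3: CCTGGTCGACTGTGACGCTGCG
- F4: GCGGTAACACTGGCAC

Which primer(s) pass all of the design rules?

F2 only.

F1 (23 nt, A=8 T=0 G=9 C=6): longest run = 4 ✓; Tm = 2·8 + 4·15 = 76°C, outside 65–71°C ✗ — fails.
F2 (23 nt, A=2 T=9 G=4 C=8): longest run = 4 ✓; Tm = 2·11 + 4·12 = 70°C ✓ — passes.
F3 (22 nt, A=2 T=5 G=8 C=7): longest run = 2 ✓; Tm = 2·7 + 4·15 = 74°C, outside 65–71°C ✗ — fails.
F4 (16 nt, A=4 T=2 G=5 C=5): longest run = 2 ✓; Tm = 2·6 + 4·10 = 52°C, outside 65–71°C ✗ — fails.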